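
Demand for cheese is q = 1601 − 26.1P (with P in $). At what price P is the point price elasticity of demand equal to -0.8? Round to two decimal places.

27.26

Ed = −26.1P/(1601 − 26.1P). Set this equal to -0.8:
26.1P = 0.8·(1601 − 26.1P) ⇒ 26.1P(1 + 0.8) = 0.8·1601
P = 0.8·1601 / (26.1·1.8) = 27.2626…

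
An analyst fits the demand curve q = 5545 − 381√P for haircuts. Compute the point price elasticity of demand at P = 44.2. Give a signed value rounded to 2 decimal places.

-0.42

dq/dP = −381/(2√P) = -28.6539. At P = 44.2, q = 3011.99.
Ed = (dq/dP)·(P/q) = (-28.6539) × (44.2/3011.99) = -0.4204…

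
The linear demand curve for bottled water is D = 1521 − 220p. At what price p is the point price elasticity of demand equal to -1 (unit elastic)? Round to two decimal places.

3.46

Ed = −220p/(1521 − 220p). Set this equal to -1:
220p = 1·(1521 − 220p) ⇒ 220p(1 + 1) = 1·1521
p = 1·1521 / (220·2) = 3.4568…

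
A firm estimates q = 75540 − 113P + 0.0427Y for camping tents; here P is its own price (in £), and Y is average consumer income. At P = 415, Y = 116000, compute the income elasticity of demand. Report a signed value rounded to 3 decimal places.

At the given values, q = 75540 − 113(415) + 0.0427(116000) = 33598.2.
∂q/∂Y = 0.0427.
E = (0.0427) × (116000/33598.2) = 0.14742…

0.147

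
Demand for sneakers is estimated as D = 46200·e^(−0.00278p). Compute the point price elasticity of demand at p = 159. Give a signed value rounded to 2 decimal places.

dD/dp = −0.00278·D = -82.5505. At p = 159, D = 29694.4.
Ed = (dD/dp)·(p/D) = (-82.5505) × (159/29694.4) = -0.4420…

-0.44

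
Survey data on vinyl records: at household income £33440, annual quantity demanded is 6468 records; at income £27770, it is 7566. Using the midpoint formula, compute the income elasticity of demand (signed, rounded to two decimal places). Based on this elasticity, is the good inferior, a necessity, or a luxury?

-0.84; inferior

%ΔQ = (7566 − 6468)/[( 6468 + 7566)/2] = 1098/7017 = 0.156477…
%ΔIncome = (27770 − 33440)/[( 33440 + 27770)/2] = -5670/30605 = -0.185263…
E_income = (1098/7017) / (-5670/30605) = -0.8446…
E_income < 0 ⇒ inferior good.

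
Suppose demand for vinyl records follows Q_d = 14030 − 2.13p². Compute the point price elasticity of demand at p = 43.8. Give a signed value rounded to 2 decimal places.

dQ_d/dp = −2·2.13·p = -186.588. At p = 43.8, Q_d = 9943.7228.
Ed = (dQ_d/dp)·(p/Q_d) = (-186.588) × (43.8/9943.7228) = -0.8218…

-0.82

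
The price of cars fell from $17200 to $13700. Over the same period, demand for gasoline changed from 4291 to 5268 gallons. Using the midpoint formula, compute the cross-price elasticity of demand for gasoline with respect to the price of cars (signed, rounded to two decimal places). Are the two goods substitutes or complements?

%ΔQ_{gasoline} = (5268 − 4291)/avg = 977/4779.5 = 0.204414…
%ΔP_{cars} = (13700 − 17200)/avg = -3500/15450 = -0.226537…
E_cross = (977/4779.5) / (-3500/15450) = -0.9023…
E_cross < 0 ⇒ the goods are complements.

-0.90; complements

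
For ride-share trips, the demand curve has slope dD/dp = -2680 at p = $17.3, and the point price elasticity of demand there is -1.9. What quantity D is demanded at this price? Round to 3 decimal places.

Ed = (dD/dp)·(p/D) ⇒ D = (dD/dp)·p/Ed = (-2680)·17.3/(-1.9) = 24402.10526…

24402.105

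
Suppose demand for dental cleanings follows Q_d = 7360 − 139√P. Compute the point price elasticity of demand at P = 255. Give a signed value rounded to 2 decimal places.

-0.22

dQ_d/dP = −139/(2√P) = -4.35226. At P = 255, Q_d = 5140.35.
Ed = (dQ_d/dP)·(P/Q_d) = (-4.35226) × (255/5140.35) = -0.2159…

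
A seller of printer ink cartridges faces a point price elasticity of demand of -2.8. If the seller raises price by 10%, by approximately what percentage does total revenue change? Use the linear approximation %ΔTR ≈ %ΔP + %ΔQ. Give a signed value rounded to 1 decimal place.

-18.0%

%ΔQ ≈ Ed × %ΔP = (-2.8) × (+10%) = -28.0000%
%ΔTR ≈ %ΔP + %ΔQ = (+10%) + (-28.0000%) = -18.0000%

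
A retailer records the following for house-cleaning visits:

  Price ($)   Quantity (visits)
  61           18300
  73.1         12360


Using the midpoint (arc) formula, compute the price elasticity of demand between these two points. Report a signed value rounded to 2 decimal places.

%ΔQ = (12360 − 18300) / [(18300 + 12360)/2] = -5940/15330 = -0.387475…
%ΔP = (73.1 − 61) / [(61 + 73.1)/2] = 12.1/67.05 = 0.180462…
Arc Ed = %ΔQ / %ΔP = (-5940/15330) / (12.1/67.05) = -2.1471…

-2.15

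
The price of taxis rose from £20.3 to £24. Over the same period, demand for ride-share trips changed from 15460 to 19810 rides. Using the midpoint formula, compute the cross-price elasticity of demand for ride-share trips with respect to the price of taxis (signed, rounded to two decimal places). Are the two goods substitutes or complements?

%ΔQ_{ride-share trips} = (19810 − 15460)/avg = 4350/17635 = 0.246668…
%ΔP_{taxis} = (24 − 20.3)/avg = 3.7/22.15 = 0.167042…
E_cross = (4350/17635) / (3.7/22.15) = 1.4766…
E_cross > 0 ⇒ the goods are substitutes.

1.48; substitutes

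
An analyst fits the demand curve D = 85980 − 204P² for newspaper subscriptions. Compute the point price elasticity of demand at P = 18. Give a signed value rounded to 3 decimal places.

-6.648

dD/dP = −2·204·P = -7344. At P = 18, D = 19884.
Ed = (dD/dP)·(P/D) = (-7344) × (18/19884) = -6.64815…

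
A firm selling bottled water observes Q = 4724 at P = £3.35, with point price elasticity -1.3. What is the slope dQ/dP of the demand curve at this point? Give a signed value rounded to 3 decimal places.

-1833.194

Ed = (dQ/dP)·(P/Q) ⇒ dQ/dP = Ed·Q/P = (-1.3)·4724/3.35 = -1833.19402…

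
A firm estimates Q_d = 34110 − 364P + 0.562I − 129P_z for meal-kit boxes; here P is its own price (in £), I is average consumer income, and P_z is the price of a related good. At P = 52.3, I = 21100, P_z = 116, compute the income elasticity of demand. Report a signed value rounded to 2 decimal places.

At the given values, Q_d = 34110 − 364(52.3) + 0.562(21100) − 129(116) = 11967.
∂Q_d/∂I = 0.562.
E = (0.562) × (21100/11967) = 0.9909…

0.99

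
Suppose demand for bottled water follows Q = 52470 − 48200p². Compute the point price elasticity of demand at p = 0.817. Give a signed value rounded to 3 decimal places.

dQ/dp = −2·48200·p = -78758.8. At p = 0.817, Q = 20297.0302.
Ed = (dQ/dp)·(p/Q) = (-78758.8) × (0.817/20297.0302) = -3.17021…

-3.170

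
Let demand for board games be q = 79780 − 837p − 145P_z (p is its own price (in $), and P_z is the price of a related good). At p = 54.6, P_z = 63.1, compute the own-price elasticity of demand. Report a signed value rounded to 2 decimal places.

At the given values, q = 79780 − 837(54.6) − 145(63.1) = 24930.3.
∂q/∂p = −837.
E = (-837) × (54.6/24930.3) = -1.8331…

-1.83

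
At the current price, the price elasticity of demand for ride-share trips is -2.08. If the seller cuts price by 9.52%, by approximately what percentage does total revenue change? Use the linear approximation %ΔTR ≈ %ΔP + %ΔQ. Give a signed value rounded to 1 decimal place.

%ΔQ ≈ Ed × %ΔP = (-2.08) × (-9.52%) = +19.8016%
%ΔTR ≈ %ΔP + %ΔQ = (-9.52%) + (+19.8016%) = +10.2816%

+10.3%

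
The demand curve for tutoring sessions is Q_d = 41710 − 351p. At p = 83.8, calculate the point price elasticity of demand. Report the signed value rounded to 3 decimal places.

dQ_d/dp = −351. At p = 83.8, Q_d = 41710 − 351(83.8) = 12296.2.
Ed = (dQ_d/dp)·(p/Q_d) = −351 × (83.8/12296.2) = -2.39210…

-2.392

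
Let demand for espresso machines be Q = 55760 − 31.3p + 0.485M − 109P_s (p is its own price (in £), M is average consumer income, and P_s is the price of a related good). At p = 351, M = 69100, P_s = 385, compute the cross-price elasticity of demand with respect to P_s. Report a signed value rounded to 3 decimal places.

-1.155

At the given values, Q = 55760 − 31.3(351) + 0.485(69100) − 109(385) = 36322.2.
∂Q/∂P_s = -109.
E = (-109) × (385/36322.2) = -1.15535…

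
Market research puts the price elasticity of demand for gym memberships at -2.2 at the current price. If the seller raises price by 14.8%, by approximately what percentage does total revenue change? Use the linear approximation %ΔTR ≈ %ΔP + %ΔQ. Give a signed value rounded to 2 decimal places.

%ΔQ ≈ Ed × %ΔP = (-2.2) × (+14.8%) = -32.5600%
%ΔTR ≈ %ΔP + %ΔQ = (+14.8%) + (-32.5600%) = -17.7600%

-17.76%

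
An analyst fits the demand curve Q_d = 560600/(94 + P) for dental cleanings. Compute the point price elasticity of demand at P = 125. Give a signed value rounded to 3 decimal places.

-0.571

dQ_d/dP = −560600/(94 + P)² = -11.6887. At P = 125, Q_d = 2559.82.
Ed = (dQ_d/dP)·(P/Q_d) = (-11.6887) × (125/2559.82) = -0.57077…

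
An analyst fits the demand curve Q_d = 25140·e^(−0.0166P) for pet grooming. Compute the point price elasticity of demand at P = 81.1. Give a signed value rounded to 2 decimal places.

-1.35

dQ_d/dP = −0.0166·Q_d = -108.593. At P = 81.1, Q_d = 6541.72.
Ed = (dQ_d/dP)·(P/Q_d) = (-108.593) × (81.1/6541.72) = -1.3462…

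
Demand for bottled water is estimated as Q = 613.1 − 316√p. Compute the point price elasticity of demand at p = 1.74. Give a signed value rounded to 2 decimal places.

dQ/dp = −316/(2√p) = -119.779. At p = 1.74, Q = 196.267.
Ed = (dQ/dp)·(p/Q) = (-119.779) × (1.74/196.267) = -1.0618…

-1.06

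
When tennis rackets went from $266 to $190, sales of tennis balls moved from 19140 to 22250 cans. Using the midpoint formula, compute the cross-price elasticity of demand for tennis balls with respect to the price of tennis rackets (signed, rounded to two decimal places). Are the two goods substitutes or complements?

%ΔQ_{tennis balls} = (22250 − 19140)/avg = 3110/20695 = 0.150277…
%ΔP_{tennis rackets} = (190 − 266)/avg = -76/228 = -0.333333…
E_cross = (3110/20695) / (-76/228) = -0.4508…
E_cross < 0 ⇒ the goods are complements.

-0.45; complements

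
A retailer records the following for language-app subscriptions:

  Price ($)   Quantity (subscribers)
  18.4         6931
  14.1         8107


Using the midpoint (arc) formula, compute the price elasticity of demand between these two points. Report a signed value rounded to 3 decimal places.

%ΔQ = (8107 − 6931) / [(6931 + 8107)/2] = 1176/7519 = 0.156403…
%ΔP = (14.1 − 18.4) / [(18.4 + 14.1)/2] = -4.3/16.25 = -0.264615…
Arc Ed = %ΔQ / %ΔP = (1176/7519) / (-4.3/16.25) = -0.59106…

-0.591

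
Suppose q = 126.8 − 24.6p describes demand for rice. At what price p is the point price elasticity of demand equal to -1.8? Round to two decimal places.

Ed = −24.6p/(126.8 − 24.6p). Set this equal to -1.8:
24.6p = 1.8·(126.8 − 24.6p) ⇒ 24.6p(1 + 1.8) = 1.8·126.8
p = 1.8·126.8 / (24.6·2.8) = 3.3135…

3.31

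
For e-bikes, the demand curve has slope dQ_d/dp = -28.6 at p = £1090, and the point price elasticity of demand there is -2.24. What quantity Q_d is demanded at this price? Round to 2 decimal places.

13916.96

Ed = (dQ_d/dp)·(p/Q_d) ⇒ Q_d = (dQ_d/dp)·p/Ed = (-28.6)·1090/(-2.24) = 13916.9642…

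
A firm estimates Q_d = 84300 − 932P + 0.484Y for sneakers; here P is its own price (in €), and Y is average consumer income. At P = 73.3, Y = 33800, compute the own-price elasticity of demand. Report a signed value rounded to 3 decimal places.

-2.112

At the given values, Q_d = 84300 − 932(73.3) + 0.484(33800) = 32343.6.
∂Q_d/∂P = −932.
E = (-932) × (73.3/32343.6) = -2.11218…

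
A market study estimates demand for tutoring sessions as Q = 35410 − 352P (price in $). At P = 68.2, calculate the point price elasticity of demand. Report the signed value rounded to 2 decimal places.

dQ/dP = −352. At P = 68.2, Q = 35410 − 352(68.2) = 11403.6.
Ed = (dQ/dP)·(P/Q) = −352 × (68.2/11403.6) = -2.1051…

-2.11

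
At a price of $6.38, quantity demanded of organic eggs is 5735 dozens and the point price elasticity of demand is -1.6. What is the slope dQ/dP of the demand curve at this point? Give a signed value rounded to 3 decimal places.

Ed = (dQ/dP)·(P/Q) ⇒ dQ/dP = Ed·Q/P = (-1.6)·5735/6.38 = -1438.24451…

-1438.245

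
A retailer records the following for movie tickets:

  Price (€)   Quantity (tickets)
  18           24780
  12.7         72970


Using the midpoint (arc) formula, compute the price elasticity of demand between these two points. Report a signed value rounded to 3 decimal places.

-2.856

%ΔQ = (72970 − 24780) / [(24780 + 72970)/2] = 48190/48875 = 0.985984…
%ΔP = (12.7 − 18) / [(18 + 12.7)/2] = -5.3/15.35 = -0.345276…
Arc Ed = %ΔQ / %ΔP = (48190/48875) / (-5.3/15.35) = -2.85563…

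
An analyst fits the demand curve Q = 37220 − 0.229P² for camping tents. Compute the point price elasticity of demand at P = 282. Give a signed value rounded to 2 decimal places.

dQ/dP = −2·0.229·P = -129.156. At P = 282, Q = 19009.004.
Ed = (dQ/dP)·(P/Q) = (-129.156) × (282/19009.004) = -1.9160…

-1.92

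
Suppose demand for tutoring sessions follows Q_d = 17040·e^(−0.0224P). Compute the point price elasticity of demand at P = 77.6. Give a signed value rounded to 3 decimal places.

-1.738

dQ_d/dP = −0.0224·Q_d = -67.1135. At P = 77.6, Q_d = 2996.14.
Ed = (dQ_d/dP)·(P/Q_d) = (-67.1135) × (77.6/2996.14) = -1.73824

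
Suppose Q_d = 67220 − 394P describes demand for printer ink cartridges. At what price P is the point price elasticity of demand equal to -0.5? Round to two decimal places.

56.87

Ed = −394P/(67220 − 394P). Set this equal to -0.5:
394P = 0.5·(67220 − 394P) ⇒ 394P(1 + 0.5) = 0.5·67220
P = 0.5·67220 / (394·1.5) = 56.8697…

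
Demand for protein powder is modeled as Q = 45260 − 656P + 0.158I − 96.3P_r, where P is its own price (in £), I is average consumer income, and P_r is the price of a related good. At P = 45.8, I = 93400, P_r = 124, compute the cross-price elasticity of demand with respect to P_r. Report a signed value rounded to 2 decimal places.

At the given values, Q = 45260 − 656(45.8) + 0.158(93400) − 96.3(124) = 18031.2.
∂Q/∂P_r = -96.3.
E = (-96.3) × (124/18031.2) = -0.6622…

-0.66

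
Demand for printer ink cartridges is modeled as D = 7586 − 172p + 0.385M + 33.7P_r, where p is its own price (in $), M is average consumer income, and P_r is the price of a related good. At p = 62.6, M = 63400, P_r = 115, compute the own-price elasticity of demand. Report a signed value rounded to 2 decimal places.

At the given values, D = 7586 − 172(62.6) + 0.385(63400) + 33.7(115) = 25103.3.
∂D/∂p = −172.
E = (-172) × (62.6/25103.3) = -0.4289…

-0.43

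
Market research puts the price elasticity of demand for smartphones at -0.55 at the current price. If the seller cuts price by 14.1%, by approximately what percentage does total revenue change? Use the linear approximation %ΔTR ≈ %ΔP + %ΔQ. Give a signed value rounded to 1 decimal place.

%ΔQ ≈ Ed × %ΔP = (-0.55) × (-14.1%) = +7.7550%
%ΔTR ≈ %ΔP + %ΔQ = (-14.1%) + (+7.7550%) = -6.3450%

-6.3%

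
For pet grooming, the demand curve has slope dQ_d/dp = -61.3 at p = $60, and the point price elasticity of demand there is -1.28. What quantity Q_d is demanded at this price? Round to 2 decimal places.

Ed = (dQ_d/dp)·(p/Q_d) ⇒ Q_d = (dQ_d/dp)·p/Ed = (-61.3)·60/(-1.28) = 2873.4375

2873.44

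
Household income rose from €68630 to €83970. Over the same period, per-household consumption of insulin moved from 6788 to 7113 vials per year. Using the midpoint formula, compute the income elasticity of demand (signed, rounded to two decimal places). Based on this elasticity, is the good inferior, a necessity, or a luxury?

%ΔQ = (7113 − 6788)/[( 6788 + 7113)/2] = 325/6950.5 = 0.046759…
%ΔIncome = (83970 − 68630)/[( 68630 + 83970)/2] = 15340/76300 = 0.201048…
E_income = (325/6950.5) / (15340/76300) = 0.2325…
0 < E_income < 1 ⇒ normal good, necessity.

0.23; necessity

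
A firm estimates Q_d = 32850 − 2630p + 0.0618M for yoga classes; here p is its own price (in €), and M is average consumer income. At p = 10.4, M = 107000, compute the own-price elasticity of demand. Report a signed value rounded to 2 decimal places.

-2.26

At the given values, Q_d = 32850 − 2630(10.4) + 0.0618(107000) = 12110.6.
∂Q_d/∂p = −2630.
E = (-2630) × (10.4/12110.6) = -2.2585…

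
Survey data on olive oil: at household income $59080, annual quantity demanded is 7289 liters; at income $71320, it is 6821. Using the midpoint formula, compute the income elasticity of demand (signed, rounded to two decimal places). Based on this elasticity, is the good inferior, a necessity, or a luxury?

%ΔQ = (6821 − 7289)/[( 7289 + 6821)/2] = -468/7055 = -0.066335…
%ΔIncome = (71320 − 59080)/[( 59080 + 71320)/2] = 12240/65200 = 0.187730…
E_income = (-468/7055) / (12240/65200) = -0.3533…
E_income < 0 ⇒ inferior good.

-0.35; inferior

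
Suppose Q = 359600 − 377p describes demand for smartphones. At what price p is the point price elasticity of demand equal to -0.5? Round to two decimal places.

317.95

Ed = −377p/(359600 − 377p). Set this equal to -0.5:
377p = 0.5·(359600 − 377p) ⇒ 377p(1 + 0.5) = 0.5·359600
p = 0.5·359600 / (377·1.5) = 317.9487…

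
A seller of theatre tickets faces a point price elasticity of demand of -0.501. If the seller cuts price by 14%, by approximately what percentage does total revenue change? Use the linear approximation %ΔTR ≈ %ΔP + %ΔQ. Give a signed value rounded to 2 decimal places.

-6.99%

%ΔQ ≈ Ed × %ΔP = (-0.501) × (-14%) = +7.0140%
%ΔTR ≈ %ΔP + %ΔQ = (-14%) + (+7.0140%) = -6.9860%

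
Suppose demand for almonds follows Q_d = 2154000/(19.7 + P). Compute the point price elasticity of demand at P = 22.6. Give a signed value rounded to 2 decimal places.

-0.53

dQ_d/dP = −2154000/(19.7 + P)² = -1203.83. At P = 22.6, Q_d = 50922.
Ed = (dQ_d/dP)·(P/Q_d) = (-1203.83) × (22.6/50922) = -0.5342…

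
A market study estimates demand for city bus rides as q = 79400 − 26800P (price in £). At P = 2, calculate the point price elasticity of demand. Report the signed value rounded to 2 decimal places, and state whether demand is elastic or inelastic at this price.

dq/dP = −26800. At P = 2, q = 79400 − 26800(2) = 25800.
Ed = (dq/dP)·(P/q) = −26800 × (2/25800) = -2.0775…
|Ed| = 2.08 > 1, so demand is elastic.

-2.08; elastic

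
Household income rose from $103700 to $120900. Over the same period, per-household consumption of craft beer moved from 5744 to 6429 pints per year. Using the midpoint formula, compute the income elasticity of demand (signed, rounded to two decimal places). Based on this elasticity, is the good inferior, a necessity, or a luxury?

%ΔQ = (6429 − 5744)/[( 5744 + 6429)/2] = 685/6086.5 = 0.112544…
%ΔIncome = (120900 − 103700)/[( 103700 + 120900)/2] = 17200/112300 = 0.153161…
E_income = (685/6086.5) / (17200/112300) = 0.7348…
0 < E_income < 1 ⇒ normal good, necessity.

0.73; necessity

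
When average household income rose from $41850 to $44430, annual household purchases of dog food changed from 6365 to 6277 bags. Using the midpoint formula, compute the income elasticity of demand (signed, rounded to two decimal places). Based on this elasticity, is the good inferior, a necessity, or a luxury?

%ΔQ = (6277 − 6365)/[( 6365 + 6277)/2] = -88/6321 = -0.013921…
%ΔIncome = (44430 − 41850)/[( 41850 + 44430)/2] = 2580/43140 = 0.059805…
E_income = (-88/6321) / (2580/43140) = -0.2327…
E_income < 0 ⇒ inferior good.

-0.23; inferior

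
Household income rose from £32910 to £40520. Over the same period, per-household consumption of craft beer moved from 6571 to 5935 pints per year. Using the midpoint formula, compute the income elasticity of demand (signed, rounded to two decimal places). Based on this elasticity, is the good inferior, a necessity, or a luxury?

-0.49; inferior

%ΔQ = (5935 − 6571)/[( 6571 + 5935)/2] = -636/6253 = -0.101711…
%ΔIncome = (40520 − 32910)/[( 32910 + 40520)/2] = 7610/36715 = 0.207272…
E_income = (-636/6253) / (7610/36715) = -0.4907…
E_income < 0 ⇒ inferior good.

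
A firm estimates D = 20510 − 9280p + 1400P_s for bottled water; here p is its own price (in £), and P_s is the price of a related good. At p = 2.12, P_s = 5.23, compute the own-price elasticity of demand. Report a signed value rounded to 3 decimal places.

-2.411

At the given values, D = 20510 − 9280(2.12) + 1400(5.23) = 8158.4.
∂D/∂p = −9280.
E = (-9280) × (2.12/8158.4) = -2.41145…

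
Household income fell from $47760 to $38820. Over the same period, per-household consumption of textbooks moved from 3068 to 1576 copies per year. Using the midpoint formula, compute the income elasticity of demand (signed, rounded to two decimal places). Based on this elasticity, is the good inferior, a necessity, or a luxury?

3.11; luxury

%ΔQ = (1576 − 3068)/[( 3068 + 1576)/2] = -1492/2322 = -0.642549…
%ΔIncome = (38820 − 47760)/[( 47760 + 38820)/2] = -8940/43290 = -0.206514…
E_income = (-1492/2322) / (-8940/43290) = 3.1114…
E_income > 1 ⇒ normal good, luxury.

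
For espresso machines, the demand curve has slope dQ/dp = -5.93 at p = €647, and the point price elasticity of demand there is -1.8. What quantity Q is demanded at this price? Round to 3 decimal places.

2131.506

Ed = (dQ/dp)·(p/Q) ⇒ Q = (dQ/dp)·p/Ed = (-5.93)·647/(-1.8) = 2131.50555…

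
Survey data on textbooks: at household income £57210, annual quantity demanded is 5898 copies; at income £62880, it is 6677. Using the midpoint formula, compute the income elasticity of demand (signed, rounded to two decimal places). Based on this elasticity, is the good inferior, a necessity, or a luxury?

1.31; luxury

%ΔQ = (6677 − 5898)/[( 5898 + 6677)/2] = 779/6287.5 = 0.123896…
%ΔIncome = (62880 − 57210)/[( 57210 + 62880)/2] = 5670/60045 = 0.094429…
E_income = (779/6287.5) / (5670/60045) = 1.3120…
E_income > 1 ⇒ normal good, luxury.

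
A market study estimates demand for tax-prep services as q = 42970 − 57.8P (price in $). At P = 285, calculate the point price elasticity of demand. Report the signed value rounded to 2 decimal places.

-0.62

dq/dP = −57.8. At P = 285, q = 42970 − 57.8(285) = 26497.
Ed = (dq/dP)·(P/q) = −57.8 × (285/26497) = -0.6216…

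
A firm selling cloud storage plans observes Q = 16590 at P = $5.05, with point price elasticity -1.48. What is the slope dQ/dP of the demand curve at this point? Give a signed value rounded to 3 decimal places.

Ed = (dQ/dP)·(P/Q) ⇒ dQ/dP = Ed·Q/P = (-1.48)·16590/5.05 = -4862.01980…

-4862.020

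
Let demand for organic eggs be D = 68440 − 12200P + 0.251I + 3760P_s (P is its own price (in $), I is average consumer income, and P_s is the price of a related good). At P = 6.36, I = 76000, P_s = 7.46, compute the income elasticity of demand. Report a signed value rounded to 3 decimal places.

0.502

At the given values, D = 68440 − 12200(6.36) + 0.251(76000) + 3760(7.46) = 37973.6.
∂D/∂I = 0.251.
E = (0.251) × (76000/37973.6) = 0.50234…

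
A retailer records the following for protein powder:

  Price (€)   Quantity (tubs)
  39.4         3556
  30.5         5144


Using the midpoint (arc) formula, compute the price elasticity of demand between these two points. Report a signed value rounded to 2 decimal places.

%ΔQ = (5144 − 3556) / [(3556 + 5144)/2] = 1588/4350 = 0.365057…
%ΔP = (30.5 − 39.4) / [(39.4 + 30.5)/2] = -8.9/34.95 = -0.254649…
Arc Ed = %ΔQ / %ΔP = (1588/4350) / (-8.9/34.95) = -1.4335…

-1.43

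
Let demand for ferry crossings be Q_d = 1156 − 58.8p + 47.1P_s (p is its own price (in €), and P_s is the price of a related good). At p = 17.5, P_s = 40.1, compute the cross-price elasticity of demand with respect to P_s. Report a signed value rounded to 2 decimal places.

At the given values, Q_d = 1156 − 58.8(17.5) + 47.1(40.1) = 2015.71.
∂Q_d/∂P_s = 47.1.
E = (47.1) × (40.1/2015.71) = 0.9369…

0.94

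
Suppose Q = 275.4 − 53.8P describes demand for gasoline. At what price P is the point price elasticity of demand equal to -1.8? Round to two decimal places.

Ed = −53.8P/(275.4 − 53.8P). Set this equal to -1.8:
53.8P = 1.8·(275.4 − 53.8P) ⇒ 53.8P(1 + 1.8) = 1.8·275.4
P = 1.8·275.4 / (53.8·2.8) = 3.2907…

3.29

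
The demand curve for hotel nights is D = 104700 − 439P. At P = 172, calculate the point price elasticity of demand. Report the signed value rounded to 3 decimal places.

dD/dP = −439. At P = 172, D = 104700 − 439(172) = 29192.
Ed = (dD/dP)·(P/D) = −439 × (172/29192) = -2.58659…

-2.587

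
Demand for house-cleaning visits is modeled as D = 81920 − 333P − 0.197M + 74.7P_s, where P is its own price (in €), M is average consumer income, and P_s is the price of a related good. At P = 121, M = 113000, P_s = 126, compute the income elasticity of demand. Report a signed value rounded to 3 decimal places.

-0.774

At the given values, D = 81920 − 333(121) − 0.197(113000) + 74.7(126) = 28778.2.
∂D/∂M = -0.197.
E = (-0.197) × (113000/28778.2) = -0.77353…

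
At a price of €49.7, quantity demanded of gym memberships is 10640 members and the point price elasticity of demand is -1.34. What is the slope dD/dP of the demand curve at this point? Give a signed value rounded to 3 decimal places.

-286.873

Ed = (dD/dP)·(P/D) ⇒ dD/dP = Ed·D/P = (-1.34)·10640/49.7 = -286.87323…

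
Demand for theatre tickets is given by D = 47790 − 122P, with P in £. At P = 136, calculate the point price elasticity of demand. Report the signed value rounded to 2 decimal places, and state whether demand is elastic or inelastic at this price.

-0.53; inelastic

dD/dP = −122. At P = 136, D = 47790 − 122(136) = 31198.
Ed = (dD/dP)·(P/D) = −122 × (136/31198) = -0.5318…
|Ed| = 0.53 < 1, so demand is inelastic.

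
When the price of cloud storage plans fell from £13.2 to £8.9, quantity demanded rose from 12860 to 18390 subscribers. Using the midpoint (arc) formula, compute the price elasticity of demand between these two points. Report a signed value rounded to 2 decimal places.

-0.91

%ΔQ = (18390 − 12860) / [(12860 + 18390)/2] = 5530/15625 = 0.35392
%ΔP = (8.9 − 13.2) / [(13.2 + 8.9)/2] = -4.3/11.05 = -0.389140…
Arc Ed = %ΔQ / %ΔP = (5530/15625) / (-4.3/11.05) = -0.9094…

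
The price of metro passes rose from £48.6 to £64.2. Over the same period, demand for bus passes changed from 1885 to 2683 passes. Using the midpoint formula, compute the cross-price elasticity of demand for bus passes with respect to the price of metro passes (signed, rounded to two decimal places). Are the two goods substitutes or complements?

%ΔQ_{bus passes} = (2683 − 1885)/avg = 798/2284 = 0.349387…
%ΔP_{metro passes} = (64.2 − 48.6)/avg = 15.6/56.4 = 0.276595…
E_cross = (798/2284) / (15.6/56.4) = 1.2631…
E_cross > 0 ⇒ the goods are substitutes.

1.26; substitutes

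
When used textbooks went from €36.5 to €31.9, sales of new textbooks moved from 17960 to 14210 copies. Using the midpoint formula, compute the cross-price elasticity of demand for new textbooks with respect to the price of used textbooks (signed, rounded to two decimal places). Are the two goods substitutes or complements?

1.73; substitutes

%ΔQ_{new textbooks} = (14210 − 17960)/avg = -3750/16085 = -0.233136…
%ΔP_{used textbooks} = (31.9 − 36.5)/avg = -4.6/34.2 = -0.134502…
E_cross = (-3750/16085) / (-4.6/34.2) = 1.7333…
E_cross > 0 ⇒ the goods are substitutes.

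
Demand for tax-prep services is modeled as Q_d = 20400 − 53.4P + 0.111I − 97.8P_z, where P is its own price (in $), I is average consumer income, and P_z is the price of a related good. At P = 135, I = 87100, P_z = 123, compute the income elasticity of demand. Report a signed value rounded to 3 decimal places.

At the given values, Q_d = 20400 − 53.4(135) + 0.111(87100) − 97.8(123) = 10829.7.
∂Q_d/∂I = 0.111.
E = (0.111) × (87100/10829.7) = 0.89273…

0.893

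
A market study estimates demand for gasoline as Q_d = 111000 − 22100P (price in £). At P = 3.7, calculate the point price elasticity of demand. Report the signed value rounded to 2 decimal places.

-2.80

dQ_d/dP = −22100. At P = 3.7, Q_d = 111000 − 22100(3.7) = 29230.
Ed = (dQ_d/dP)·(P/Q_d) = −22100 × (3.7/29230) = -2.7974…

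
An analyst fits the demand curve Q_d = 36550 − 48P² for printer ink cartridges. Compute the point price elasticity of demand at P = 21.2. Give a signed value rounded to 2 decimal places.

dQ_d/dP = −2·48·P = -2035.2. At P = 21.2, Q_d = 14976.88.
Ed = (dQ_d/dP)·(P/Q_d) = (-2035.2) × (21.2/14976.88) = -2.8808…

-2.88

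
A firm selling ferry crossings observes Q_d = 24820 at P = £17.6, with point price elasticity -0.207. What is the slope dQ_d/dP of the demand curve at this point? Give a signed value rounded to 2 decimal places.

-291.92

Ed = (dQ_d/dP)·(P/Q_d) ⇒ dQ_d/dP = Ed·Q_d/P = (-0.207)·24820/17.6 = -291.9170…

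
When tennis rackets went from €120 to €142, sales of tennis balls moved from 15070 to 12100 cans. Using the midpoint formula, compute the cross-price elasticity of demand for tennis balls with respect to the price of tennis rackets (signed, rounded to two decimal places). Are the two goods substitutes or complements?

%ΔQ_{tennis balls} = (12100 − 15070)/avg = -2970/13585 = -0.218623…
%ΔP_{tennis rackets} = (142 − 120)/avg = 22/131 = 0.167938…
E_cross = (-2970/13585) / (22/131) = -1.3018…
E_cross < 0 ⇒ the goods are complements.

-1.30; complements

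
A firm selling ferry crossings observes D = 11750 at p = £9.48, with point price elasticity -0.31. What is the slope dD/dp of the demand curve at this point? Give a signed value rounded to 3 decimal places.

Ed = (dD/dp)·(p/D) ⇒ dD/dp = Ed·D/p = (-0.31)·11750/9.48 = -384.22995…

-384.230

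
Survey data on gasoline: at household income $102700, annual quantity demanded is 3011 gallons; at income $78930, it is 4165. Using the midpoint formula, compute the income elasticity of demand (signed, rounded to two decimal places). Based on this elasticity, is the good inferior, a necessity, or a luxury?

-1.23; inferior

%ΔQ = (4165 − 3011)/[( 3011 + 4165)/2] = 1154/3588 = 0.321627…
%ΔIncome = (78930 − 102700)/[( 102700 + 78930)/2] = -23770/90815 = -0.261740…
E_income = (1154/3588) / (-23770/90815) = -1.2288…
E_income < 0 ⇒ inferior good.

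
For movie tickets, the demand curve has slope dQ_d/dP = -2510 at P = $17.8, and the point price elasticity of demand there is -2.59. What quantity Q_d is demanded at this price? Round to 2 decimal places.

Ed = (dQ_d/dP)·(P/Q_d) ⇒ Q_d = (dQ_d/dP)·P/Ed = (-2510)·17.8/(-2.59) = 17250.1930…

17250.19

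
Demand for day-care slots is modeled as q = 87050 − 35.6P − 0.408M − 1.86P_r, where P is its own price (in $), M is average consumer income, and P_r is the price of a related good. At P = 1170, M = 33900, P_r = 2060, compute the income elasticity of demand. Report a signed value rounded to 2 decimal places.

At the given values, q = 87050 − 35.6(1170) − 0.408(33900) − 1.86(2060) = 27735.2.
∂q/∂M = -0.408.
E = (-0.408) × (33900/27735.2) = -0.4986…

-0.50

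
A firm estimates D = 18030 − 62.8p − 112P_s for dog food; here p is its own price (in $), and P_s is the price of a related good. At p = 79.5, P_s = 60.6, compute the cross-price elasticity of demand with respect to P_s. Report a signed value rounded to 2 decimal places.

-1.09

At the given values, D = 18030 − 62.8(79.5) − 112(60.6) = 6250.2.
∂D/∂P_s = -112.
E = (-112) × (60.6/6250.2) = -1.0859…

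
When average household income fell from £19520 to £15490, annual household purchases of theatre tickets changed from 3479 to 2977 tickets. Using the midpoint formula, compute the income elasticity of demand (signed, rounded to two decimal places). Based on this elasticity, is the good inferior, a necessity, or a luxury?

%ΔQ = (2977 − 3479)/[( 3479 + 2977)/2] = -502/3228 = -0.155514…
%ΔIncome = (15490 − 19520)/[( 19520 + 15490)/2] = -4030/17505 = -0.230219…
E_income = (-502/3228) / (-4030/17505) = 0.6755…
0 < E_income < 1 ⇒ normal good, necessity.

0.68; necessity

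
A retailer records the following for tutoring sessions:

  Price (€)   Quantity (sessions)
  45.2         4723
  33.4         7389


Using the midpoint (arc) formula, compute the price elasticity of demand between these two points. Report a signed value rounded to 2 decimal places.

-1.47

%ΔQ = (7389 − 4723) / [(4723 + 7389)/2] = 2666/6056 = 0.440224…
%ΔP = (33.4 − 45.2) / [(45.2 + 33.4)/2] = -11.8/39.3 = -0.300254…
Arc Ed = %ΔQ / %ΔP = (2666/6056) / (-11.8/39.3) = -1.4661…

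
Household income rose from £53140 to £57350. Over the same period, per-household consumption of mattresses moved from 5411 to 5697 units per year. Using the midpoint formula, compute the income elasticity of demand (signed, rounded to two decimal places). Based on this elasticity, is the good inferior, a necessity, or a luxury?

0.68; necessity

%ΔQ = (5697 − 5411)/[( 5411 + 5697)/2] = 286/5554 = 0.051494…
%ΔIncome = (57350 − 53140)/[( 53140 + 57350)/2] = 4210/55245 = 0.076205…
E_income = (286/5554) / (4210/55245) = 0.6757…
0 < E_income < 1 ⇒ normal good, necessity.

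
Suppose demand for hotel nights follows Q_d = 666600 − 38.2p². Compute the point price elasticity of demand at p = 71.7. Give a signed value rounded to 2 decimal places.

-0.84

dQ_d/dp = −2·38.2·p = -5477.88. At p = 71.7, Q_d = 470218.002.
Ed = (dQ_d/dp)·(p/Q_d) = (-5477.88) × (71.7/470218.002) = -0.8352…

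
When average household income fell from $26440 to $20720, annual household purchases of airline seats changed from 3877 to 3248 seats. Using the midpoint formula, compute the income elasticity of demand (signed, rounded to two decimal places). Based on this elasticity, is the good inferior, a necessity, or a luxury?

0.73; necessity

%ΔQ = (3248 − 3877)/[( 3877 + 3248)/2] = -629/3562.5 = -0.176561…
%ΔIncome = (20720 − 26440)/[( 26440 + 20720)/2] = -5720/23580 = -0.242578…
E_income = (-629/3562.5) / (-5720/23580) = 0.7278…
0 < E_income < 1 ⇒ normal good, necessity.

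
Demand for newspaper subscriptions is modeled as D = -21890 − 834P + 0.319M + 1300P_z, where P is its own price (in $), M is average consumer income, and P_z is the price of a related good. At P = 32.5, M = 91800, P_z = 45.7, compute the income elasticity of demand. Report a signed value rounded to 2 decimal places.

At the given values, D = -21890 − 834(32.5) + 0.319(91800) + 1300(45.7) = 39699.2.
∂D/∂M = 0.319.
E = (0.319) × (91800/39699.2) = 0.7376…

0.74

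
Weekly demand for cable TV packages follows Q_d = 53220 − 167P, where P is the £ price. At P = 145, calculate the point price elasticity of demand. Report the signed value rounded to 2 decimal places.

-0.83

dQ_d/dP = −167. At P = 145, Q_d = 53220 − 167(145) = 29005.
Ed = (dQ_d/dP)·(P/Q_d) = −167 × (145/29005) = -0.8348…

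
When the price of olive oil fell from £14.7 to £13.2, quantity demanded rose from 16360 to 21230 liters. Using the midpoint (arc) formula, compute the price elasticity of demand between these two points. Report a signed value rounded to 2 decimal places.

-2.41

%ΔQ = (21230 − 16360) / [(16360 + 21230)/2] = 4870/18795 = 0.259111…
%ΔP = (13.2 − 14.7) / [(14.7 + 13.2)/2] = -1.5/13.95 = -0.107526…
Arc Ed = %ΔQ / %ΔP = (4870/18795) / (-1.5/13.95) = -2.4097…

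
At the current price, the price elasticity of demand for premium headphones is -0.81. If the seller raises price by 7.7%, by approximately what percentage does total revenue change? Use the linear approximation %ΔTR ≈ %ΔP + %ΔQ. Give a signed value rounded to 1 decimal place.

+1.5%

%ΔQ ≈ Ed × %ΔP = (-0.81) × (+7.7%) = -6.2370%
%ΔTR ≈ %ΔP + %ΔQ = (+7.7%) + (-6.2370%) = +1.4630%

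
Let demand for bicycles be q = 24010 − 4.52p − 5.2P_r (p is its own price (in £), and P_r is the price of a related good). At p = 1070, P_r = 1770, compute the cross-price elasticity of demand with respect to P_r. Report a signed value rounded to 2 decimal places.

At the given values, q = 24010 − 4.52(1070) − 5.2(1770) = 9969.6.
∂q/∂P_r = -5.2.
E = (-5.2) × (1770/9969.6) = -0.9232…

-0.92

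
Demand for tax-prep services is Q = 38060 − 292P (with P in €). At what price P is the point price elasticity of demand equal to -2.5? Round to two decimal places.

Ed = −292P/(38060 − 292P). Set this equal to -2.5:
292P = 2.5·(38060 − 292P) ⇒ 292P(1 + 2.5) = 2.5·38060
P = 2.5·38060 / (292·3.5) = 93.1017…

93.10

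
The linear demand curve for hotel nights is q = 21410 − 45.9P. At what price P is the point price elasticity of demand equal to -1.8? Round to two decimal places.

Ed = −45.9P/(21410 − 45.9P). Set this equal to -1.8:
45.9P = 1.8·(21410 − 45.9P) ⇒ 45.9P(1 + 1.8) = 1.8·21410
P = 1.8·21410 / (45.9·2.8) = 299.8599…

299.86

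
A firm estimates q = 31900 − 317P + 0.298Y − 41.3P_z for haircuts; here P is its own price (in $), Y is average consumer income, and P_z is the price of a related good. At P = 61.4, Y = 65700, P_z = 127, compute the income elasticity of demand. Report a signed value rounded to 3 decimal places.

0.731

At the given values, q = 31900 − 317(61.4) + 0.298(65700) − 41.3(127) = 26769.7.
∂q/∂Y = 0.298.
E = (0.298) × (65700/26769.7) = 0.73137…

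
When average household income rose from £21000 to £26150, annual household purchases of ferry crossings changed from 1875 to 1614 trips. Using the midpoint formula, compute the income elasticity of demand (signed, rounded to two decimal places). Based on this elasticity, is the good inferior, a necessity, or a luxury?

%ΔQ = (1614 − 1875)/[( 1875 + 1614)/2] = -261/1744.5 = -0.149613…
%ΔIncome = (26150 − 21000)/[( 21000 + 26150)/2] = 5150/23575 = 0.218451…
E_income = (-261/1744.5) / (5150/23575) = -0.6848…
E_income < 0 ⇒ inferior good.

-0.68; inferior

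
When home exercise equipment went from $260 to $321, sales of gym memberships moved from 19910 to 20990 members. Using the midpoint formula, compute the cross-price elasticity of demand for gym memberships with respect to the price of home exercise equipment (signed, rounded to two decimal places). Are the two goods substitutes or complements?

0.25; substitutes

%ΔQ_{gym memberships} = (20990 − 19910)/avg = 1080/20450 = 0.052811…
%ΔP_{home exercise equipment} = (321 − 260)/avg = 61/290.5 = 0.209982…
E_cross = (1080/20450) / (61/290.5) = 0.2515…
E_cross > 0 ⇒ the goods are substitutes.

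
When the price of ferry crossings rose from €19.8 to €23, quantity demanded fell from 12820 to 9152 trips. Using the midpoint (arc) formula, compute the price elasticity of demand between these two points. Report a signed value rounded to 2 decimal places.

-2.23

%ΔQ = (9152 − 12820) / [(12820 + 9152)/2] = -3668/10986 = -0.333879…
%ΔP = (23 − 19.8) / [(19.8 + 23)/2] = 3.2/21.4 = 0.149532…
Arc Ed = %ΔQ / %ΔP = (-3668/10986) / (3.2/21.4) = -2.2328…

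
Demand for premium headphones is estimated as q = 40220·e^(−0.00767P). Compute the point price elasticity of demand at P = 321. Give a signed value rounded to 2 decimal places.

-2.46

dq/dP = −0.00767·q = -26.3011. At P = 321, q = 3429.09.
Ed = (dq/dP)·(P/q) = (-26.3011) × (321/3429.09) = -2.4620…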